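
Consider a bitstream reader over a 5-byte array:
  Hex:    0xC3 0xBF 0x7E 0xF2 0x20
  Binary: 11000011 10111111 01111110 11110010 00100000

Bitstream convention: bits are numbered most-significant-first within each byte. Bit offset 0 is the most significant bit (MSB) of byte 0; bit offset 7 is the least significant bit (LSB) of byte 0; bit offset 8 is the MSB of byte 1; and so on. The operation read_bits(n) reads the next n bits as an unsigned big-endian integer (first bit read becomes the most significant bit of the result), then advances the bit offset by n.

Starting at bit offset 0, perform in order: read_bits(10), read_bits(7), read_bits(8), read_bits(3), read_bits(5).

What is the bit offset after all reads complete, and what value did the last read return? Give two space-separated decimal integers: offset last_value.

Read 1: bits[0:10] width=10 -> value=782 (bin 1100001110); offset now 10 = byte 1 bit 2; 30 bits remain
Read 2: bits[10:17] width=7 -> value=126 (bin 1111110); offset now 17 = byte 2 bit 1; 23 bits remain
Read 3: bits[17:25] width=8 -> value=253 (bin 11111101); offset now 25 = byte 3 bit 1; 15 bits remain
Read 4: bits[25:28] width=3 -> value=7 (bin 111); offset now 28 = byte 3 bit 4; 12 bits remain
Read 5: bits[28:33] width=5 -> value=4 (bin 00100); offset now 33 = byte 4 bit 1; 7 bits remain

Answer: 33 4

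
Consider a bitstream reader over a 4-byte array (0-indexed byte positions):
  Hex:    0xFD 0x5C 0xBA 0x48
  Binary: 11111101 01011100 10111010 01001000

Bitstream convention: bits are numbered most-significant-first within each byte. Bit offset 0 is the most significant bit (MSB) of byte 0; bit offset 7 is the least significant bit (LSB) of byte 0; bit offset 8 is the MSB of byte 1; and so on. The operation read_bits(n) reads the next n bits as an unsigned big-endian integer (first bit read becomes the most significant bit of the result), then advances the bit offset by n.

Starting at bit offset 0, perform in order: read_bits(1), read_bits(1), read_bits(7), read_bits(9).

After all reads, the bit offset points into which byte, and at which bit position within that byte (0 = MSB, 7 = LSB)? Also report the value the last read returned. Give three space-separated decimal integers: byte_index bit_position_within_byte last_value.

Answer: 2 2 370

Derivation:
Read 1: bits[0:1] width=1 -> value=1 (bin 1); offset now 1 = byte 0 bit 1; 31 bits remain
Read 2: bits[1:2] width=1 -> value=1 (bin 1); offset now 2 = byte 0 bit 2; 30 bits remain
Read 3: bits[2:9] width=7 -> value=122 (bin 1111010); offset now 9 = byte 1 bit 1; 23 bits remain
Read 4: bits[9:18] width=9 -> value=370 (bin 101110010); offset now 18 = byte 2 bit 2; 14 bits remain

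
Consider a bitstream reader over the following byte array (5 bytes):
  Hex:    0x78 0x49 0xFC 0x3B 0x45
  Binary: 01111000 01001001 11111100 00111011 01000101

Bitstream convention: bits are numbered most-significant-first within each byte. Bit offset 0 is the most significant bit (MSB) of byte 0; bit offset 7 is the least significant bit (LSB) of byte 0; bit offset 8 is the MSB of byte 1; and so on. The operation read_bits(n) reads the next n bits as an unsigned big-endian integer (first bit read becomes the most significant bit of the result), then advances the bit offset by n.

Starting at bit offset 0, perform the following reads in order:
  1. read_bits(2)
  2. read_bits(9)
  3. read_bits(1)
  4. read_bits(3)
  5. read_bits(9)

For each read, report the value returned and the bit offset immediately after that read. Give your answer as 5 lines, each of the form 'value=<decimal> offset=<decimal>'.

Answer: value=1 offset=2
value=450 offset=11
value=0 offset=12
value=4 offset=15
value=508 offset=24

Derivation:
Read 1: bits[0:2] width=2 -> value=1 (bin 01); offset now 2 = byte 0 bit 2; 38 bits remain
Read 2: bits[2:11] width=9 -> value=450 (bin 111000010); offset now 11 = byte 1 bit 3; 29 bits remain
Read 3: bits[11:12] width=1 -> value=0 (bin 0); offset now 12 = byte 1 bit 4; 28 bits remain
Read 4: bits[12:15] width=3 -> value=4 (bin 100); offset now 15 = byte 1 bit 7; 25 bits remain
Read 5: bits[15:24] width=9 -> value=508 (bin 111111100); offset now 24 = byte 3 bit 0; 16 bits remain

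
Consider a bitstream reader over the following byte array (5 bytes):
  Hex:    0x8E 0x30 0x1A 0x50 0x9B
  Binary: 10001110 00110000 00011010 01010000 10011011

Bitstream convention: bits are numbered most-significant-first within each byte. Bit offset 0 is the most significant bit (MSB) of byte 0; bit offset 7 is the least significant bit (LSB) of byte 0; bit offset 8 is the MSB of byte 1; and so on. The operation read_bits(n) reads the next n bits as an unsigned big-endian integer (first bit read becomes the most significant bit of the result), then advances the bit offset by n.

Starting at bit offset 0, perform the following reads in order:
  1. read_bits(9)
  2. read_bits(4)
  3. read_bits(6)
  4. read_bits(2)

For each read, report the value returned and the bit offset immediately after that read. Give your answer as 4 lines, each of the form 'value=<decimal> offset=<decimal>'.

Answer: value=284 offset=9
value=6 offset=13
value=0 offset=19
value=3 offset=21

Derivation:
Read 1: bits[0:9] width=9 -> value=284 (bin 100011100); offset now 9 = byte 1 bit 1; 31 bits remain
Read 2: bits[9:13] width=4 -> value=6 (bin 0110); offset now 13 = byte 1 bit 5; 27 bits remain
Read 3: bits[13:19] width=6 -> value=0 (bin 000000); offset now 19 = byte 2 bit 3; 21 bits remain
Read 4: bits[19:21] width=2 -> value=3 (bin 11); offset now 21 = byte 2 bit 5; 19 bits remain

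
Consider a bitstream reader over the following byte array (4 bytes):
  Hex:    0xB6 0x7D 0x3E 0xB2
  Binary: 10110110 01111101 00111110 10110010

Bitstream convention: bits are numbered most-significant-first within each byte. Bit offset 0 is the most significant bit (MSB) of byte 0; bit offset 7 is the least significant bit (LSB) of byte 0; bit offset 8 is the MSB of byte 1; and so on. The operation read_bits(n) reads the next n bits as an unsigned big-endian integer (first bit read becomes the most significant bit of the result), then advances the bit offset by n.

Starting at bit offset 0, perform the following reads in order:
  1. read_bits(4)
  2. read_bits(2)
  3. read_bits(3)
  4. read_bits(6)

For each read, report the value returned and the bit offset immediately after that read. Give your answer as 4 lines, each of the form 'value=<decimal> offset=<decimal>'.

Read 1: bits[0:4] width=4 -> value=11 (bin 1011); offset now 4 = byte 0 bit 4; 28 bits remain
Read 2: bits[4:6] width=2 -> value=1 (bin 01); offset now 6 = byte 0 bit 6; 26 bits remain
Read 3: bits[6:9] width=3 -> value=4 (bin 100); offset now 9 = byte 1 bit 1; 23 bits remain
Read 4: bits[9:15] width=6 -> value=62 (bin 111110); offset now 15 = byte 1 bit 7; 17 bits remain

Answer: value=11 offset=4
value=1 offset=6
value=4 offset=9
value=62 offset=15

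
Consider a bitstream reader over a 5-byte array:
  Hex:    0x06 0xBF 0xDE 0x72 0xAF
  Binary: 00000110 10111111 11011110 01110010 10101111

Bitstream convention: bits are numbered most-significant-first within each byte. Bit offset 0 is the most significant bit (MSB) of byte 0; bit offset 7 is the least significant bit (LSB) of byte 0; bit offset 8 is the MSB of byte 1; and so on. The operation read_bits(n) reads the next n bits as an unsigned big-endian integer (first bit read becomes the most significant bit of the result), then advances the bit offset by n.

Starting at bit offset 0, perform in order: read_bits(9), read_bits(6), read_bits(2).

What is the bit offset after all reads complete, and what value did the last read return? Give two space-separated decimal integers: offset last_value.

Read 1: bits[0:9] width=9 -> value=13 (bin 000001101); offset now 9 = byte 1 bit 1; 31 bits remain
Read 2: bits[9:15] width=6 -> value=31 (bin 011111); offset now 15 = byte 1 bit 7; 25 bits remain
Read 3: bits[15:17] width=2 -> value=3 (bin 11); offset now 17 = byte 2 bit 1; 23 bits remain

Answer: 17 3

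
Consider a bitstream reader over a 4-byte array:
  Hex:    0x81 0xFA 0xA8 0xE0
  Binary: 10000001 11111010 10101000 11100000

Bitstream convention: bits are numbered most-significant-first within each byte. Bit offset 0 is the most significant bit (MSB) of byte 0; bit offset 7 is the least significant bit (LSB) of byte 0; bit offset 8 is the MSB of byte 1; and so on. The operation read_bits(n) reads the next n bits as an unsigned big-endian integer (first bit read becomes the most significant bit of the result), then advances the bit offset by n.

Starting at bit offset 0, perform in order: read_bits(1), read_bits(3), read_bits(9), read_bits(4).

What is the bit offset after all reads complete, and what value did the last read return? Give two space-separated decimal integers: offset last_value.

Read 1: bits[0:1] width=1 -> value=1 (bin 1); offset now 1 = byte 0 bit 1; 31 bits remain
Read 2: bits[1:4] width=3 -> value=0 (bin 000); offset now 4 = byte 0 bit 4; 28 bits remain
Read 3: bits[4:13] width=9 -> value=63 (bin 000111111); offset now 13 = byte 1 bit 5; 19 bits remain
Read 4: bits[13:17] width=4 -> value=5 (bin 0101); offset now 17 = byte 2 bit 1; 15 bits remain

Answer: 17 5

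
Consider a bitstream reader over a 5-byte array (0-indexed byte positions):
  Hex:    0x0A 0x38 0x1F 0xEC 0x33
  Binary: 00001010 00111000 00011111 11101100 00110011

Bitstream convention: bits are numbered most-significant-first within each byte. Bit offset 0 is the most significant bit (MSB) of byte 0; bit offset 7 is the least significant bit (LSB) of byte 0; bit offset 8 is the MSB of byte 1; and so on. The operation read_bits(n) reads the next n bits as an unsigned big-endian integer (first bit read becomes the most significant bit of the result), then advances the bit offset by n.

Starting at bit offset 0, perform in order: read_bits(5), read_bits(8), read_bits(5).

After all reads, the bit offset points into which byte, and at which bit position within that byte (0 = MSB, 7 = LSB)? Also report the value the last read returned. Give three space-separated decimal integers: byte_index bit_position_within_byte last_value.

Read 1: bits[0:5] width=5 -> value=1 (bin 00001); offset now 5 = byte 0 bit 5; 35 bits remain
Read 2: bits[5:13] width=8 -> value=71 (bin 01000111); offset now 13 = byte 1 bit 5; 27 bits remain
Read 3: bits[13:18] width=5 -> value=0 (bin 00000); offset now 18 = byte 2 bit 2; 22 bits remain

Answer: 2 2 0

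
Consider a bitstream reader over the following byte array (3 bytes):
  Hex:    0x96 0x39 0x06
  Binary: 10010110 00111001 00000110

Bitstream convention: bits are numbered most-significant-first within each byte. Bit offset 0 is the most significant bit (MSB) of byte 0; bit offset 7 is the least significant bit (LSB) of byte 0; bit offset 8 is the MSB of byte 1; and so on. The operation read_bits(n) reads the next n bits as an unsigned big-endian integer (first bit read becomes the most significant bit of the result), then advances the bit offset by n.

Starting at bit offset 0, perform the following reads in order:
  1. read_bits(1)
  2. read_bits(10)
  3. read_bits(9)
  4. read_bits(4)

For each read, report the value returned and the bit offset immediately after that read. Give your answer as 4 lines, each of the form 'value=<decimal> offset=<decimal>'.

Answer: value=1 offset=1
value=177 offset=11
value=400 offset=20
value=6 offset=24

Derivation:
Read 1: bits[0:1] width=1 -> value=1 (bin 1); offset now 1 = byte 0 bit 1; 23 bits remain
Read 2: bits[1:11] width=10 -> value=177 (bin 0010110001); offset now 11 = byte 1 bit 3; 13 bits remain
Read 3: bits[11:20] width=9 -> value=400 (bin 110010000); offset now 20 = byte 2 bit 4; 4 bits remain
Read 4: bits[20:24] width=4 -> value=6 (bin 0110); offset now 24 = byte 3 bit 0; 0 bits remain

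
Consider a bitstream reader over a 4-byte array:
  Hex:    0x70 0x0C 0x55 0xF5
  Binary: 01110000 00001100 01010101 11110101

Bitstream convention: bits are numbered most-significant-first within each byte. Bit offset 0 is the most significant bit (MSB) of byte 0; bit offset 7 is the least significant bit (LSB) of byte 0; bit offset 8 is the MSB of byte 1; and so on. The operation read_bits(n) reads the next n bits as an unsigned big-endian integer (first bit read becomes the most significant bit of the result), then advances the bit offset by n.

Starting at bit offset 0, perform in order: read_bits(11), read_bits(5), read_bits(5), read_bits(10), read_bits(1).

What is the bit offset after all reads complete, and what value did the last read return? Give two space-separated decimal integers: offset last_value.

Answer: 32 1

Derivation:
Read 1: bits[0:11] width=11 -> value=896 (bin 01110000000); offset now 11 = byte 1 bit 3; 21 bits remain
Read 2: bits[11:16] width=5 -> value=12 (bin 01100); offset now 16 = byte 2 bit 0; 16 bits remain
Read 3: bits[16:21] width=5 -> value=10 (bin 01010); offset now 21 = byte 2 bit 5; 11 bits remain
Read 4: bits[21:31] width=10 -> value=762 (bin 1011111010); offset now 31 = byte 3 bit 7; 1 bits remain
Read 5: bits[31:32] width=1 -> value=1 (bin 1); offset now 32 = byte 4 bit 0; 0 bits remain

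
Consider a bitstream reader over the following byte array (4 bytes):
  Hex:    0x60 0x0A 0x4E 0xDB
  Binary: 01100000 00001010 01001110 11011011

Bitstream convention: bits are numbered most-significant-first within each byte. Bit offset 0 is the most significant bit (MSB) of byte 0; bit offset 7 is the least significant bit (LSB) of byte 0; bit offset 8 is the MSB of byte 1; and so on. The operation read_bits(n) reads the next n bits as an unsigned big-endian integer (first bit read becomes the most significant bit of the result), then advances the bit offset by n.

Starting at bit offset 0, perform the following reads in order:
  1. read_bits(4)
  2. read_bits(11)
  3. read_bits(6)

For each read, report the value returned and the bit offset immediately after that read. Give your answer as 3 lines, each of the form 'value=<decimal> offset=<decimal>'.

Answer: value=6 offset=4
value=5 offset=15
value=9 offset=21

Derivation:
Read 1: bits[0:4] width=4 -> value=6 (bin 0110); offset now 4 = byte 0 bit 4; 28 bits remain
Read 2: bits[4:15] width=11 -> value=5 (bin 00000000101); offset now 15 = byte 1 bit 7; 17 bits remain
Read 3: bits[15:21] width=6 -> value=9 (bin 001001); offset now 21 = byte 2 bit 5; 11 bits remain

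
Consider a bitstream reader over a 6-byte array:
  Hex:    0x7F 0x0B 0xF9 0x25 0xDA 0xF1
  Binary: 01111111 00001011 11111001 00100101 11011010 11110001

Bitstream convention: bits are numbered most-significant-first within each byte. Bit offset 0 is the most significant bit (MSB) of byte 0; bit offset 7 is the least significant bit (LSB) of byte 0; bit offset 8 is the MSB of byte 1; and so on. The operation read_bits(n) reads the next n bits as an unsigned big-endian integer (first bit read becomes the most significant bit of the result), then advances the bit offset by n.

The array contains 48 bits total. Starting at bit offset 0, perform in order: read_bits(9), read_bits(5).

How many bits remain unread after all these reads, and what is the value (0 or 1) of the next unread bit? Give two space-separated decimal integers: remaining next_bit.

Read 1: bits[0:9] width=9 -> value=254 (bin 011111110); offset now 9 = byte 1 bit 1; 39 bits remain
Read 2: bits[9:14] width=5 -> value=2 (bin 00010); offset now 14 = byte 1 bit 6; 34 bits remain

Answer: 34 1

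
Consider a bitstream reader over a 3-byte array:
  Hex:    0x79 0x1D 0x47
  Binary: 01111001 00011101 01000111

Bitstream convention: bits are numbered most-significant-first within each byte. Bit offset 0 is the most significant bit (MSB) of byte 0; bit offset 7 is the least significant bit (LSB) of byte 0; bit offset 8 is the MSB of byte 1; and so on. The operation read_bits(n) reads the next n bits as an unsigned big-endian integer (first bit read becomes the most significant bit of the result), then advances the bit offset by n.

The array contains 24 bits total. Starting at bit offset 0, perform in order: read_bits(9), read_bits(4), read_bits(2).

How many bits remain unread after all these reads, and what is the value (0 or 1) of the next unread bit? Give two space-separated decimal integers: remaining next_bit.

Read 1: bits[0:9] width=9 -> value=242 (bin 011110010); offset now 9 = byte 1 bit 1; 15 bits remain
Read 2: bits[9:13] width=4 -> value=3 (bin 0011); offset now 13 = byte 1 bit 5; 11 bits remain
Read 3: bits[13:15] width=2 -> value=2 (bin 10); offset now 15 = byte 1 bit 7; 9 bits remain

Answer: 9 1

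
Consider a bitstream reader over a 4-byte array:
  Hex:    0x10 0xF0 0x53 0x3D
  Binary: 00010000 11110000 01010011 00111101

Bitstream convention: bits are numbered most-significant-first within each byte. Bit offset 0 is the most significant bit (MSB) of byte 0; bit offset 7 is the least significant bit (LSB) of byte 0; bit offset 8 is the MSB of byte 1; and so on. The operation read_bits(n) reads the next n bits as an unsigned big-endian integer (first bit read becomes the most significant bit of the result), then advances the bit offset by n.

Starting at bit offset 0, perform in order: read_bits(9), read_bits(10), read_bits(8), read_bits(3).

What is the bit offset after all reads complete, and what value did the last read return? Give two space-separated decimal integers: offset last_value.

Answer: 30 7

Derivation:
Read 1: bits[0:9] width=9 -> value=33 (bin 000100001); offset now 9 = byte 1 bit 1; 23 bits remain
Read 2: bits[9:19] width=10 -> value=898 (bin 1110000010); offset now 19 = byte 2 bit 3; 13 bits remain
Read 3: bits[19:27] width=8 -> value=153 (bin 10011001); offset now 27 = byte 3 bit 3; 5 bits remain
Read 4: bits[27:30] width=3 -> value=7 (bin 111); offset now 30 = byte 3 bit 6; 2 bits remain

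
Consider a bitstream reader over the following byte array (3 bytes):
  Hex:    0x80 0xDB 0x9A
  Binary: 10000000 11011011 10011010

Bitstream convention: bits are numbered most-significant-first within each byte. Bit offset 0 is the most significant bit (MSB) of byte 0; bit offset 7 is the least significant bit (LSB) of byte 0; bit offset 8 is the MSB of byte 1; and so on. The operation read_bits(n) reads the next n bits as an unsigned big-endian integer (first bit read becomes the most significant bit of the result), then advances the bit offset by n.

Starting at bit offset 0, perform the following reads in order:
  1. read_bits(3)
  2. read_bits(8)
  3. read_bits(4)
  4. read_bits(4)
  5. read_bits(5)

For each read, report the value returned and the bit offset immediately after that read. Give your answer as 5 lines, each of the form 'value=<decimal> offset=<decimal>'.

Answer: value=4 offset=3
value=6 offset=11
value=13 offset=15
value=12 offset=19
value=26 offset=24

Derivation:
Read 1: bits[0:3] width=3 -> value=4 (bin 100); offset now 3 = byte 0 bit 3; 21 bits remain
Read 2: bits[3:11] width=8 -> value=6 (bin 00000110); offset now 11 = byte 1 bit 3; 13 bits remain
Read 3: bits[11:15] width=4 -> value=13 (bin 1101); offset now 15 = byte 1 bit 7; 9 bits remain
Read 4: bits[15:19] width=4 -> value=12 (bin 1100); offset now 19 = byte 2 bit 3; 5 bits remain
Read 5: bits[19:24] width=5 -> value=26 (bin 11010); offset now 24 = byte 3 bit 0; 0 bits remain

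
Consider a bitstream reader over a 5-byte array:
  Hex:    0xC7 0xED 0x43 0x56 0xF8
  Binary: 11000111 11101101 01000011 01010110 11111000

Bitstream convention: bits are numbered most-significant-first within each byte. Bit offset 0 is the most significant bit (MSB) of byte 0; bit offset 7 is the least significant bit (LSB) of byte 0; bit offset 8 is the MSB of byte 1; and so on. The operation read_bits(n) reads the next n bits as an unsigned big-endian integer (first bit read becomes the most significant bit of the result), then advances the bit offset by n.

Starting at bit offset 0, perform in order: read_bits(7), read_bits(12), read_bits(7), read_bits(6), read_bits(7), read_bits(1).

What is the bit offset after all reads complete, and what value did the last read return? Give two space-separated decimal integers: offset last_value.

Answer: 40 0

Derivation:
Read 1: bits[0:7] width=7 -> value=99 (bin 1100011); offset now 7 = byte 0 bit 7; 33 bits remain
Read 2: bits[7:19] width=12 -> value=3946 (bin 111101101010); offset now 19 = byte 2 bit 3; 21 bits remain
Read 3: bits[19:26] width=7 -> value=13 (bin 0001101); offset now 26 = byte 3 bit 2; 14 bits remain
Read 4: bits[26:32] width=6 -> value=22 (bin 010110); offset now 32 = byte 4 bit 0; 8 bits remain
Read 5: bits[32:39] width=7 -> value=124 (bin 1111100); offset now 39 = byte 4 bit 7; 1 bits remain
Read 6: bits[39:40] width=1 -> value=0 (bin 0); offset now 40 = byte 5 bit 0; 0 bits remain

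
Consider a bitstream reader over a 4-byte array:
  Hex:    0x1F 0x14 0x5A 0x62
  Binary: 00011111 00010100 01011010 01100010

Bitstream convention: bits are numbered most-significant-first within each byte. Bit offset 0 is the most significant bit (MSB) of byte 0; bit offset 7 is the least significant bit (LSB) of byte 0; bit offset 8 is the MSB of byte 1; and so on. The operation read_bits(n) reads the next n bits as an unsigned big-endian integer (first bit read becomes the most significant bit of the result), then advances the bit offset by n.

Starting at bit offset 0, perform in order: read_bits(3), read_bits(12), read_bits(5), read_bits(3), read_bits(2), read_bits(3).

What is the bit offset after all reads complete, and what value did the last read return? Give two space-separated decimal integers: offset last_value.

Read 1: bits[0:3] width=3 -> value=0 (bin 000); offset now 3 = byte 0 bit 3; 29 bits remain
Read 2: bits[3:15] width=12 -> value=3978 (bin 111110001010); offset now 15 = byte 1 bit 7; 17 bits remain
Read 3: bits[15:20] width=5 -> value=5 (bin 00101); offset now 20 = byte 2 bit 4; 12 bits remain
Read 4: bits[20:23] width=3 -> value=5 (bin 101); offset now 23 = byte 2 bit 7; 9 bits remain
Read 5: bits[23:25] width=2 -> value=0 (bin 00); offset now 25 = byte 3 bit 1; 7 bits remain
Read 6: bits[25:28] width=3 -> value=6 (bin 110); offset now 28 = byte 3 bit 4; 4 bits remain

Answer: 28 6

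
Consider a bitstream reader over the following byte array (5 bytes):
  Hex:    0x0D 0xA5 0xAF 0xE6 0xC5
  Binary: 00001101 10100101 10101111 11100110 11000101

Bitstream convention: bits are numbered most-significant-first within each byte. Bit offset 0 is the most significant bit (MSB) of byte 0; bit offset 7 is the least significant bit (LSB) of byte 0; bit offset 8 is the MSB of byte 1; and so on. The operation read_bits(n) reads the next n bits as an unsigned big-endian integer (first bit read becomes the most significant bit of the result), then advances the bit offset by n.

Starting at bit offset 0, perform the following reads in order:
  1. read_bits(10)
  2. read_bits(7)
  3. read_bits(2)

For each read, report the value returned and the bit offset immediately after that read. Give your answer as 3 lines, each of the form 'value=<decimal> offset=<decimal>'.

Read 1: bits[0:10] width=10 -> value=54 (bin 0000110110); offset now 10 = byte 1 bit 2; 30 bits remain
Read 2: bits[10:17] width=7 -> value=75 (bin 1001011); offset now 17 = byte 2 bit 1; 23 bits remain
Read 3: bits[17:19] width=2 -> value=1 (bin 01); offset now 19 = byte 2 bit 3; 21 bits remain

Answer: value=54 offset=10
value=75 offset=17
value=1 offset=19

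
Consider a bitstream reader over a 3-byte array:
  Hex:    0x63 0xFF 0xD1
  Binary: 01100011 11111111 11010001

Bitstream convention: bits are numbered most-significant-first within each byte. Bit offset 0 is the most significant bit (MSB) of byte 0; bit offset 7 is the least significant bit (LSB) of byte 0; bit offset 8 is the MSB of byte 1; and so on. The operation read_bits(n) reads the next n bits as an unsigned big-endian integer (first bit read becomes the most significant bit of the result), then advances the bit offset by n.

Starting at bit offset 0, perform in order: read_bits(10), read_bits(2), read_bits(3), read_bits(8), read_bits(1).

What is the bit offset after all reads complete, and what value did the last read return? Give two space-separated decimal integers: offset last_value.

Read 1: bits[0:10] width=10 -> value=399 (bin 0110001111); offset now 10 = byte 1 bit 2; 14 bits remain
Read 2: bits[10:12] width=2 -> value=3 (bin 11); offset now 12 = byte 1 bit 4; 12 bits remain
Read 3: bits[12:15] width=3 -> value=7 (bin 111); offset now 15 = byte 1 bit 7; 9 bits remain
Read 4: bits[15:23] width=8 -> value=232 (bin 11101000); offset now 23 = byte 2 bit 7; 1 bits remain
Read 5: bits[23:24] width=1 -> value=1 (bin 1); offset now 24 = byte 3 bit 0; 0 bits remain

Answer: 24 1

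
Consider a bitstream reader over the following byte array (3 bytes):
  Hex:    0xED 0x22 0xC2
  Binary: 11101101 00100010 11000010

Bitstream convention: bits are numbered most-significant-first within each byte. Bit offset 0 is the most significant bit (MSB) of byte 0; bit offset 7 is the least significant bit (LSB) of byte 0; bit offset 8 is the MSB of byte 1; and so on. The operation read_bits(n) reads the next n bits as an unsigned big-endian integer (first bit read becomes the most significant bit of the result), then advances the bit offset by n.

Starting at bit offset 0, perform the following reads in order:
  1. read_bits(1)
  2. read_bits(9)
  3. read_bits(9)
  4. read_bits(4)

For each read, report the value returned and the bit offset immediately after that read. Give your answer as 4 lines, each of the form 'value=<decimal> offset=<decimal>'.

Answer: value=1 offset=1
value=436 offset=10
value=278 offset=19
value=1 offset=23

Derivation:
Read 1: bits[0:1] width=1 -> value=1 (bin 1); offset now 1 = byte 0 bit 1; 23 bits remain
Read 2: bits[1:10] width=9 -> value=436 (bin 110110100); offset now 10 = byte 1 bit 2; 14 bits remain
Read 3: bits[10:19] width=9 -> value=278 (bin 100010110); offset now 19 = byte 2 bit 3; 5 bits remain
Read 4: bits[19:23] width=4 -> value=1 (bin 0001); offset now 23 = byte 2 bit 7; 1 bits remain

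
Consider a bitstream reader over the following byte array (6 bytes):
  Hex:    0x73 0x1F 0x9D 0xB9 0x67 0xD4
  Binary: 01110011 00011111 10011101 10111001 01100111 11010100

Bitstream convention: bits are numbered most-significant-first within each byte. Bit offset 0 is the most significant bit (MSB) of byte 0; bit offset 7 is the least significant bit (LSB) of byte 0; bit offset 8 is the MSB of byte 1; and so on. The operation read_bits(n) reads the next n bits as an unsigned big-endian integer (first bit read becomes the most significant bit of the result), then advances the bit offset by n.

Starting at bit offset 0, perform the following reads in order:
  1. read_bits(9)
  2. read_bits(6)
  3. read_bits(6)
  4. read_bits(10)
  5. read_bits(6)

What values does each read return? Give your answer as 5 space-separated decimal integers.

Answer: 230 15 51 732 44

Derivation:
Read 1: bits[0:9] width=9 -> value=230 (bin 011100110); offset now 9 = byte 1 bit 1; 39 bits remain
Read 2: bits[9:15] width=6 -> value=15 (bin 001111); offset now 15 = byte 1 bit 7; 33 bits remain
Read 3: bits[15:21] width=6 -> value=51 (bin 110011); offset now 21 = byte 2 bit 5; 27 bits remain
Read 4: bits[21:31] width=10 -> value=732 (bin 1011011100); offset now 31 = byte 3 bit 7; 17 bits remain
Read 5: bits[31:37] width=6 -> value=44 (bin 101100); offset now 37 = byte 4 bit 5; 11 bits remain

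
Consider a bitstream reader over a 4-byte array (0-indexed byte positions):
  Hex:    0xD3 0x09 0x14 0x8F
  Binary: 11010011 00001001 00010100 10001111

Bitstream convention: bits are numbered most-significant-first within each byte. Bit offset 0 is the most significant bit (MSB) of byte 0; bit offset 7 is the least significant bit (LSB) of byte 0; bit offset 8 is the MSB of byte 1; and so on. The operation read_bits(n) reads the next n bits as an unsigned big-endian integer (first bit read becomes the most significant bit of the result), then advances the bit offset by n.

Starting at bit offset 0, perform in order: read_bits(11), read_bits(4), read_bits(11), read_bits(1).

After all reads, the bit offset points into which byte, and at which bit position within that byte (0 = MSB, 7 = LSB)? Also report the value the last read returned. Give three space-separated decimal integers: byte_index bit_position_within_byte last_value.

Answer: 3 3 0

Derivation:
Read 1: bits[0:11] width=11 -> value=1688 (bin 11010011000); offset now 11 = byte 1 bit 3; 21 bits remain
Read 2: bits[11:15] width=4 -> value=4 (bin 0100); offset now 15 = byte 1 bit 7; 17 bits remain
Read 3: bits[15:26] width=11 -> value=1106 (bin 10001010010); offset now 26 = byte 3 bit 2; 6 bits remain
Read 4: bits[26:27] width=1 -> value=0 (bin 0); offset now 27 = byte 3 bit 3; 5 bits remain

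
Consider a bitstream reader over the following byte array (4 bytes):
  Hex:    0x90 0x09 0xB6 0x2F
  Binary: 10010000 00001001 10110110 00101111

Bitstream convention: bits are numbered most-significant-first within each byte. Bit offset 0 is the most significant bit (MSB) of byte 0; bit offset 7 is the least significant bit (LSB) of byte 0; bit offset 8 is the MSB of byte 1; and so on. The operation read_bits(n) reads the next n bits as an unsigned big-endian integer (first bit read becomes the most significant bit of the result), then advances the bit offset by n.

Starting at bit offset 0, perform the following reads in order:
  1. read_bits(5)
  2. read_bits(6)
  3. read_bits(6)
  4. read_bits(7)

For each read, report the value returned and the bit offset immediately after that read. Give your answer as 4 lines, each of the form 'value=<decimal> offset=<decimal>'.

Read 1: bits[0:5] width=5 -> value=18 (bin 10010); offset now 5 = byte 0 bit 5; 27 bits remain
Read 2: bits[5:11] width=6 -> value=0 (bin 000000); offset now 11 = byte 1 bit 3; 21 bits remain
Read 3: bits[11:17] width=6 -> value=19 (bin 010011); offset now 17 = byte 2 bit 1; 15 bits remain
Read 4: bits[17:24] width=7 -> value=54 (bin 0110110); offset now 24 = byte 3 bit 0; 8 bits remain

Answer: value=18 offset=5
value=0 offset=11
value=19 offset=17
value=54 offset=24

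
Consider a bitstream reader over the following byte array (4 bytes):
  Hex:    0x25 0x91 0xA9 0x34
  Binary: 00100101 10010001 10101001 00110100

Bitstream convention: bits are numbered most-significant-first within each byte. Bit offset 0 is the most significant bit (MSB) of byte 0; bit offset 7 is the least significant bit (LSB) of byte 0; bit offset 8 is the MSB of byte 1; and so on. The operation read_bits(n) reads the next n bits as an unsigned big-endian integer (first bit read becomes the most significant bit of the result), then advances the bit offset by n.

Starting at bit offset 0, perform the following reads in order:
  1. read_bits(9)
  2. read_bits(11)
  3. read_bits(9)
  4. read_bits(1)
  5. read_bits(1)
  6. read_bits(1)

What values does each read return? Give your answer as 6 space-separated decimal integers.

Answer: 75 282 294 1 0 0

Derivation:
Read 1: bits[0:9] width=9 -> value=75 (bin 001001011); offset now 9 = byte 1 bit 1; 23 bits remain
Read 2: bits[9:20] width=11 -> value=282 (bin 00100011010); offset now 20 = byte 2 bit 4; 12 bits remain
Read 3: bits[20:29] width=9 -> value=294 (bin 100100110); offset now 29 = byte 3 bit 5; 3 bits remain
Read 4: bits[29:30] width=1 -> value=1 (bin 1); offset now 30 = byte 3 bit 6; 2 bits remain
Read 5: bits[30:31] width=1 -> value=0 (bin 0); offset now 31 = byte 3 bit 7; 1 bits remain
Read 6: bits[31:32] width=1 -> value=0 (bin 0); offset now 32 = byte 4 bit 0; 0 bits remain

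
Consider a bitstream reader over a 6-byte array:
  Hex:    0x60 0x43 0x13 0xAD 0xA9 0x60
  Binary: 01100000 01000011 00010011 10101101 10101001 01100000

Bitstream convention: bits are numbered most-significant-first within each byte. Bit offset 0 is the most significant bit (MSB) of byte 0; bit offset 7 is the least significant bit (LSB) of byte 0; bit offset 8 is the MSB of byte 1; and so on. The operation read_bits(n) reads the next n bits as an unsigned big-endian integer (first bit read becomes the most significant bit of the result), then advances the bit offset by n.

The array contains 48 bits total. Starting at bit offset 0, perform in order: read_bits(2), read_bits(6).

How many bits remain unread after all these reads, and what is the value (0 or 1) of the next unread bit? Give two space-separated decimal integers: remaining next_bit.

Answer: 40 0

Derivation:
Read 1: bits[0:2] width=2 -> value=1 (bin 01); offset now 2 = byte 0 bit 2; 46 bits remain
Read 2: bits[2:8] width=6 -> value=32 (bin 100000); offset now 8 = byte 1 bit 0; 40 bits remain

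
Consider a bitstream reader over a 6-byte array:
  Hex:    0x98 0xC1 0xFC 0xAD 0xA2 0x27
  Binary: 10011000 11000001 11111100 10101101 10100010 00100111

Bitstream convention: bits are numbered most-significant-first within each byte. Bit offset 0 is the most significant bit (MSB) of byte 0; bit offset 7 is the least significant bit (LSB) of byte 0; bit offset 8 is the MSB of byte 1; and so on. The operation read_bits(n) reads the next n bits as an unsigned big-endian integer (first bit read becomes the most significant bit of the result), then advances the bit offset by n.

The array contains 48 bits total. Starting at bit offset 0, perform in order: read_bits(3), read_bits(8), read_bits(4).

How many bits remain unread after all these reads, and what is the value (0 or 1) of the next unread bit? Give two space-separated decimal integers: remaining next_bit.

Answer: 33 1

Derivation:
Read 1: bits[0:3] width=3 -> value=4 (bin 100); offset now 3 = byte 0 bit 3; 45 bits remain
Read 2: bits[3:11] width=8 -> value=198 (bin 11000110); offset now 11 = byte 1 bit 3; 37 bits remain
Read 3: bits[11:15] width=4 -> value=0 (bin 0000); offset now 15 = byte 1 bit 7; 33 bits remain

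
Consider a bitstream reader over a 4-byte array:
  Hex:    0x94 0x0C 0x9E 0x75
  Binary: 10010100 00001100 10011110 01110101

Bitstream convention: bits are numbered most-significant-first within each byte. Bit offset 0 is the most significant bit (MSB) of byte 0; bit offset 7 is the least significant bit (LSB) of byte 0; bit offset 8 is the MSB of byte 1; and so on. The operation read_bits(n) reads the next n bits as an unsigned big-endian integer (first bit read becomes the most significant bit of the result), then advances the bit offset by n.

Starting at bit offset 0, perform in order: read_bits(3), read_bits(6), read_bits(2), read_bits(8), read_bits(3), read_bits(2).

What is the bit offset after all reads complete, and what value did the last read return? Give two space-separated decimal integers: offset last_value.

Answer: 24 2

Derivation:
Read 1: bits[0:3] width=3 -> value=4 (bin 100); offset now 3 = byte 0 bit 3; 29 bits remain
Read 2: bits[3:9] width=6 -> value=40 (bin 101000); offset now 9 = byte 1 bit 1; 23 bits remain
Read 3: bits[9:11] width=2 -> value=0 (bin 00); offset now 11 = byte 1 bit 3; 21 bits remain
Read 4: bits[11:19] width=8 -> value=100 (bin 01100100); offset now 19 = byte 2 bit 3; 13 bits remain
Read 5: bits[19:22] width=3 -> value=7 (bin 111); offset now 22 = byte 2 bit 6; 10 bits remain
Read 6: bits[22:24] width=2 -> value=2 (bin 10); offset now 24 = byte 3 bit 0; 8 bits remain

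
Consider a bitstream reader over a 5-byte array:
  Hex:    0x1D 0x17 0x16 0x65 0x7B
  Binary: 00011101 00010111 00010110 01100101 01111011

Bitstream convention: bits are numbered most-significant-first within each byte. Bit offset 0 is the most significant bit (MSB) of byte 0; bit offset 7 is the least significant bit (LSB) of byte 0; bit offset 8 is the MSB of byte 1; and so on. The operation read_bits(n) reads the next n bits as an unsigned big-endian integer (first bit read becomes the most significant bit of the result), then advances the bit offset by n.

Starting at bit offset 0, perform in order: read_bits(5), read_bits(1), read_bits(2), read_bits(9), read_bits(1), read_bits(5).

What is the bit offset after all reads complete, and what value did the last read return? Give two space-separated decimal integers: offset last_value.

Answer: 23 11

Derivation:
Read 1: bits[0:5] width=5 -> value=3 (bin 00011); offset now 5 = byte 0 bit 5; 35 bits remain
Read 2: bits[5:6] width=1 -> value=1 (bin 1); offset now 6 = byte 0 bit 6; 34 bits remain
Read 3: bits[6:8] width=2 -> value=1 (bin 01); offset now 8 = byte 1 bit 0; 32 bits remain
Read 4: bits[8:17] width=9 -> value=46 (bin 000101110); offset now 17 = byte 2 bit 1; 23 bits remain
Read 5: bits[17:18] width=1 -> value=0 (bin 0); offset now 18 = byte 2 bit 2; 22 bits remain
Read 6: bits[18:23] width=5 -> value=11 (bin 01011); offset now 23 = byte 2 bit 7; 17 bits remain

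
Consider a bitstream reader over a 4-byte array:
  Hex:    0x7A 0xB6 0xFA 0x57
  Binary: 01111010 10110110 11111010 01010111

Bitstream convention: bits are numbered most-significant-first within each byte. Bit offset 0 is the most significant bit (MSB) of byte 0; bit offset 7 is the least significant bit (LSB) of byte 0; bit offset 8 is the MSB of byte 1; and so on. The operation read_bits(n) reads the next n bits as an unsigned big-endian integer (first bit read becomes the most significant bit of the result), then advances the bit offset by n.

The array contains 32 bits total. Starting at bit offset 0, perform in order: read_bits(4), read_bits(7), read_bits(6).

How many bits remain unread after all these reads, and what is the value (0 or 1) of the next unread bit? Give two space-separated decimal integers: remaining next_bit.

Read 1: bits[0:4] width=4 -> value=7 (bin 0111); offset now 4 = byte 0 bit 4; 28 bits remain
Read 2: bits[4:11] width=7 -> value=85 (bin 1010101); offset now 11 = byte 1 bit 3; 21 bits remain
Read 3: bits[11:17] width=6 -> value=45 (bin 101101); offset now 17 = byte 2 bit 1; 15 bits remain

Answer: 15 1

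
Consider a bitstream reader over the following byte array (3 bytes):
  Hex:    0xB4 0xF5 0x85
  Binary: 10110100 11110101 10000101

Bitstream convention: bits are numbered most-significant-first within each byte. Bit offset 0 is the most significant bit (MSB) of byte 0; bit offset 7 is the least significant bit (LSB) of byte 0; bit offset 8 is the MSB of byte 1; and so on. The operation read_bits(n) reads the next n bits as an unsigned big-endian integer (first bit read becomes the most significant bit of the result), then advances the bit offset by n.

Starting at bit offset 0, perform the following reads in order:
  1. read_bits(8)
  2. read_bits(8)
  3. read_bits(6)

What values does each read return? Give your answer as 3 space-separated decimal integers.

Read 1: bits[0:8] width=8 -> value=180 (bin 10110100); offset now 8 = byte 1 bit 0; 16 bits remain
Read 2: bits[8:16] width=8 -> value=245 (bin 11110101); offset now 16 = byte 2 bit 0; 8 bits remain
Read 3: bits[16:22] width=6 -> value=33 (bin 100001); offset now 22 = byte 2 bit 6; 2 bits remain

Answer: 180 245 33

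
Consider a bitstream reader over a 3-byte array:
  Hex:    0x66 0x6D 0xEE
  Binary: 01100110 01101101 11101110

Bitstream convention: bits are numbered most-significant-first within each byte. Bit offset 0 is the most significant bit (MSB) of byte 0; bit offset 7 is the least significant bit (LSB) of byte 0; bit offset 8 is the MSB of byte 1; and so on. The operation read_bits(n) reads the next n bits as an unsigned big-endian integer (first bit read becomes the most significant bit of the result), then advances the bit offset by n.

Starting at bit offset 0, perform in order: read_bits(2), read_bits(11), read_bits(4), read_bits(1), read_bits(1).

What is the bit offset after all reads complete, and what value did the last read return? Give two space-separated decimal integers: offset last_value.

Read 1: bits[0:2] width=2 -> value=1 (bin 01); offset now 2 = byte 0 bit 2; 22 bits remain
Read 2: bits[2:13] width=11 -> value=1229 (bin 10011001101); offset now 13 = byte 1 bit 5; 11 bits remain
Read 3: bits[13:17] width=4 -> value=11 (bin 1011); offset now 17 = byte 2 bit 1; 7 bits remain
Read 4: bits[17:18] width=1 -> value=1 (bin 1); offset now 18 = byte 2 bit 2; 6 bits remain
Read 5: bits[18:19] width=1 -> value=1 (bin 1); offset now 19 = byte 2 bit 3; 5 bits remain

Answer: 19 1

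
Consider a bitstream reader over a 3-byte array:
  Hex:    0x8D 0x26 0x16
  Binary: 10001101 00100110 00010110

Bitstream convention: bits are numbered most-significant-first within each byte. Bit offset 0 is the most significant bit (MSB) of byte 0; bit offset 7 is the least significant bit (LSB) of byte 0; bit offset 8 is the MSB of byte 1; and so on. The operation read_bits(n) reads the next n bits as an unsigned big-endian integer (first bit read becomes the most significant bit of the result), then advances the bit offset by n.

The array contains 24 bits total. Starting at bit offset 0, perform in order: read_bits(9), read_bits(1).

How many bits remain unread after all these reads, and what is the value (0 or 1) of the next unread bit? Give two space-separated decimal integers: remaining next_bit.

Read 1: bits[0:9] width=9 -> value=282 (bin 100011010); offset now 9 = byte 1 bit 1; 15 bits remain
Read 2: bits[9:10] width=1 -> value=0 (bin 0); offset now 10 = byte 1 bit 2; 14 bits remain

Answer: 14 1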